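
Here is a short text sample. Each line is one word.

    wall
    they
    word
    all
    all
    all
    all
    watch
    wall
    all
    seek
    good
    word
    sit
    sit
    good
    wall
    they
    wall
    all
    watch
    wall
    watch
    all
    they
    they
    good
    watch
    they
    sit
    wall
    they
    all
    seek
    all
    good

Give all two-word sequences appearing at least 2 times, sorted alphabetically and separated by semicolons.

Bigram counts meeting the condition (at least 2 times):
  all all: 3
  all seek: 2
  all watch: 2
  wall all: 2
  wall they: 3
  watch wall: 2

all all; all seek; all watch; wall all; wall they; watch wall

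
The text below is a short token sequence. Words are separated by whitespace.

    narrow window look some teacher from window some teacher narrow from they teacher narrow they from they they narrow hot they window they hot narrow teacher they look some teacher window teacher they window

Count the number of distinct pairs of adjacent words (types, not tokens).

26

34 tokens → 33 bigram windows in total.
Repeated bigrams (each contributes count−1 duplicates):
  some teacher: 3
  from they: 2
  look some: 2
  teacher narrow: 2
  teacher they: 2
  they window: 2
7 duplicate windows → 33 − 7 = 26 distinct.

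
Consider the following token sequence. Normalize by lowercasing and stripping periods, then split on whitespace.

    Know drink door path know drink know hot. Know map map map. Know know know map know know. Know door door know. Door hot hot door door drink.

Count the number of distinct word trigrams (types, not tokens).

24

28 tokens → 26 trigram windows in total.
Repeated trigrams (each contributes count−1 duplicates):
  know know know: 2
  map know know: 2
2 duplicate windows → 26 − 2 = 24 distinct.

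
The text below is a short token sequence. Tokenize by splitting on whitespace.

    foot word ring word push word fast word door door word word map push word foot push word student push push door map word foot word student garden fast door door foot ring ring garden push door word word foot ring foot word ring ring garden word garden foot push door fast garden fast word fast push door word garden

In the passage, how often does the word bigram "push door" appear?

Scanning the 59 overlapping bigram windows for "push door":
  position 21–22: push door
  position 36–37: push door
  position 50–51: push door
  position 57–58: push door

4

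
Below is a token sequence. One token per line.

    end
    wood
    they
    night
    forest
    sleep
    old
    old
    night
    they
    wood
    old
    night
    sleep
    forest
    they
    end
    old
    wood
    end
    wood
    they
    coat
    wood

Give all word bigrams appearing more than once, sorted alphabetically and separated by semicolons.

Bigram counts meeting the condition (more than once):
  end wood: 2
  old night: 2
  wood they: 2

end wood; old night; wood they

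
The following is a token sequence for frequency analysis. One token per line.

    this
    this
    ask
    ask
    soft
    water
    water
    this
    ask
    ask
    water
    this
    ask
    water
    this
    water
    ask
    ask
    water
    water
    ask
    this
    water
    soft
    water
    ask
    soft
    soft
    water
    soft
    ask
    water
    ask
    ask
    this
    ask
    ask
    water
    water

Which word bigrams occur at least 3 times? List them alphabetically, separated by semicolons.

ask ask; ask water; soft water; this ask; water ask; water this; water water

Bigram counts meeting the condition (at least 3 times):
  ask ask: 5
  ask water: 5
  soft water: 3
  this ask: 4
  water ask: 4
  water this: 3
  water water: 3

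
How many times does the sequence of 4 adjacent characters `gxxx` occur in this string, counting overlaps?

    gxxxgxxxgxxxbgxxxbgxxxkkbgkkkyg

5

Sliding a length-4 window over the 31 characters (28 positions):
  position 1–4: gxxx
  position 5–8: gxxx
  position 9–12: gxxx
  position 14–17: gxxx
  position 19–22: gxxx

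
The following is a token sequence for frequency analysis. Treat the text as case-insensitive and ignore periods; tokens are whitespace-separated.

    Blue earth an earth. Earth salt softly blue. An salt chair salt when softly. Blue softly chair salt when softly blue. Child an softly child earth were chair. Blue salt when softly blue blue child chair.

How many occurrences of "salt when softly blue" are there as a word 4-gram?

3

Scanning the 33 overlapping 4-gram windows for "salt when softly blue":
  position 12–15: salt when softly blue
  position 18–21: salt when softly blue
  position 30–33: salt when softly blue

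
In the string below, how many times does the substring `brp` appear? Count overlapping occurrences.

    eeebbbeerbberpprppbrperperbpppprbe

1

Sliding a length-3 window over the 34 characters (32 positions):
  position 19–21: brp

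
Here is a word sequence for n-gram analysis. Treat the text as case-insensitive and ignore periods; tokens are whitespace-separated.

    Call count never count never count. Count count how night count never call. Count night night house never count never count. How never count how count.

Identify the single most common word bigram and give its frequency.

Bigram frequencies (highest first):
  never count: 5
  count never: 4
  count how: 3
  call count: 2
  count count: 2
  how night: 1
  … (8 more, each ≤ 1)

"never count", 5 times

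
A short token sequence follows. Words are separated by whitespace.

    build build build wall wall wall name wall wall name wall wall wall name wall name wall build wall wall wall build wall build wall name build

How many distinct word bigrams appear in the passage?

27 tokens → 26 bigram windows in total.
Repeated bigrams (each contributes count−1 duplicates):
  wall wall: 7
  wall name: 5
  build wall: 4
  name wall: 4
  wall build: 3
  build build: 2
19 duplicate windows → 26 − 19 = 7 distinct.

7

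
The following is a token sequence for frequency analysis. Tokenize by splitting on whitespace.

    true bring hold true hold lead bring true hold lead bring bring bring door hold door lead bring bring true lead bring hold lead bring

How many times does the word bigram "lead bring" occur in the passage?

5

Scanning the 24 overlapping bigram windows for "lead bring":
  position 6–7: lead bring
  position 10–11: lead bring
  position 17–18: lead bring
  position 21–22: lead bring
  position 24–25: lead bring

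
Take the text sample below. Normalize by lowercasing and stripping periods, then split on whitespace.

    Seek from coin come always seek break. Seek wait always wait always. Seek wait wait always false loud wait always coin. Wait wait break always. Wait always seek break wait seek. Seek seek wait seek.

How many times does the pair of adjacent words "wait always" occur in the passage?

5

Scanning the 34 overlapping bigram windows for "wait always":
  position 9–10: wait always
  position 11–12: wait always
  position 15–16: wait always
  position 19–20: wait always
  position 26–27: wait always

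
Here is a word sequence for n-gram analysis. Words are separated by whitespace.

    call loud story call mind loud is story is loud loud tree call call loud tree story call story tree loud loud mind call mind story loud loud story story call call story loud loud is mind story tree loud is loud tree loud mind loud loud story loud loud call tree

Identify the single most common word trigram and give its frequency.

Trigram frequencies (highest first):
  story loud loud: 3
  story tree loud: 2
  loud loud story: 2
  call loud story: 1
  loud story call: 1
  story call mind: 1
  … (40 more, each ≤ 1)

"story loud loud", 3 times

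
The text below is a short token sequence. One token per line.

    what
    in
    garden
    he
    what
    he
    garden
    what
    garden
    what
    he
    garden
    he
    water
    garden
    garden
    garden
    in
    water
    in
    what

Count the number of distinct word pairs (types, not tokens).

21 tokens → 20 bigram windows in total.
Repeated bigrams (each contributes count−1 duplicates):
  garden garden: 2
  garden he: 2
  garden what: 2
  he garden: 2
  what he: 2
5 duplicate windows → 20 − 5 = 15 distinct.

15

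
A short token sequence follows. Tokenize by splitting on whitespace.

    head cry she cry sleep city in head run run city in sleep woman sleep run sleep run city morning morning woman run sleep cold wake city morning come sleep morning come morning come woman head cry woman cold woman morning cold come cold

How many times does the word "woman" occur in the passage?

Scanning the 44 tokens for "woman":
  position 14: woman
  position 22: woman
  position 35: woman
  position 38: woman
  position 40: woman

5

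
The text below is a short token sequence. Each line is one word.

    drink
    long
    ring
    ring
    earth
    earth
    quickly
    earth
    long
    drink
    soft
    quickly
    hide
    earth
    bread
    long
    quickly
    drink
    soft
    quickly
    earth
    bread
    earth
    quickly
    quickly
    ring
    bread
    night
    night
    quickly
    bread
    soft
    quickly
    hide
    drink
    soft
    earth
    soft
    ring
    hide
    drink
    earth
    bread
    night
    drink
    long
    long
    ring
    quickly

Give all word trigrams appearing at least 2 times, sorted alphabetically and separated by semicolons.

Trigram counts meeting the condition (at least 2 times):
  drink soft quickly: 2
  soft quickly hide: 2

drink soft quickly; soft quickly hide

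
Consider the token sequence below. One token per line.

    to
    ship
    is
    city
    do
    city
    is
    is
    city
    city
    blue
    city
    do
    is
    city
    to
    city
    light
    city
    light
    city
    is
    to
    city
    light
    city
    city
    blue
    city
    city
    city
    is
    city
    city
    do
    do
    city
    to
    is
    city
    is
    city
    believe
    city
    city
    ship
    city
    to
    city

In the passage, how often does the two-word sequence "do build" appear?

Scanning the 48 overlapping bigram windows for "do build":
  (none found)

0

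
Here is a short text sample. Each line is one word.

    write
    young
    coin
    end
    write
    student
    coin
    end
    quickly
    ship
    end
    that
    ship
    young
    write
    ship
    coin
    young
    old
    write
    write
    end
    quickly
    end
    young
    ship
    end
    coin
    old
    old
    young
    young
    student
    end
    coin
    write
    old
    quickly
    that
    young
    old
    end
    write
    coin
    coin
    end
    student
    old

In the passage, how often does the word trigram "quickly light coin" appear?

Scanning the 46 overlapping trigram windows for "quickly light coin":
  (none found)

0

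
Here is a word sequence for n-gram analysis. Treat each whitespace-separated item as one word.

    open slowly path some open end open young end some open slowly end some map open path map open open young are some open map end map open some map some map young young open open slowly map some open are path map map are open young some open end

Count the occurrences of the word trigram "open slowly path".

Scanning the 48 overlapping trigram windows for "open slowly path":
  position 1–3: open slowly path

1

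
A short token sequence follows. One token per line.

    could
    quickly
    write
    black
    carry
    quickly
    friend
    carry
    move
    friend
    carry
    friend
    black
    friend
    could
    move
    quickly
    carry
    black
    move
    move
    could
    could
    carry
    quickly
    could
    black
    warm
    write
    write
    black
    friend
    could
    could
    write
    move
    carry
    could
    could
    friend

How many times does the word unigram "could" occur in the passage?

Scanning the 40 tokens for "could":
  position 1: could
  position 15: could
  position 22: could
  position 23: could
  position 26: could
  position 33: could
  position 34: could
  position 38: could
  position 39: could

9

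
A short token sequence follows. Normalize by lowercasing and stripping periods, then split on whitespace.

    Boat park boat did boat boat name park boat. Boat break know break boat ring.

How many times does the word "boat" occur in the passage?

7

Scanning the 15 tokens for "boat":
  position 1: boat
  position 3: boat
  position 5: boat
  position 6: boat
  position 9: boat
  position 10: boat
  position 14: boat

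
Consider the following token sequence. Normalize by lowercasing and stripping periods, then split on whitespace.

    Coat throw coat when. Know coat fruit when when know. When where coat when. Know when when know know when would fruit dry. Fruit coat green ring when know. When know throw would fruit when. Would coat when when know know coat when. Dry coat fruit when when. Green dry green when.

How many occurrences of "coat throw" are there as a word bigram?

1

Scanning the 51 overlapping bigram windows for "coat throw":
  position 1–2: coat throw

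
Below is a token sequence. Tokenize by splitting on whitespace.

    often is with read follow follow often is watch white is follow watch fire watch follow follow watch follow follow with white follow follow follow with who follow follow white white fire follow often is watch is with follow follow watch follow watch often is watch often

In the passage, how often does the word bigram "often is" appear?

4

Scanning the 46 overlapping bigram windows for "often is":
  position 1–2: often is
  position 7–8: often is
  position 34–35: often is
  position 44–45: often is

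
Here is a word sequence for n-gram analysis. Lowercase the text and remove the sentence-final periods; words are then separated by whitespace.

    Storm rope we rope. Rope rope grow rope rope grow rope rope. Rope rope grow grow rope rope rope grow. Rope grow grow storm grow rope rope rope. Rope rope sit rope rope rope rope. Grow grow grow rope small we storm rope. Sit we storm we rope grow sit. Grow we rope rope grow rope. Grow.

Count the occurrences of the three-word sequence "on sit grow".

0

Scanning the 55 overlapping trigram windows for "on sit grow":
  (none found)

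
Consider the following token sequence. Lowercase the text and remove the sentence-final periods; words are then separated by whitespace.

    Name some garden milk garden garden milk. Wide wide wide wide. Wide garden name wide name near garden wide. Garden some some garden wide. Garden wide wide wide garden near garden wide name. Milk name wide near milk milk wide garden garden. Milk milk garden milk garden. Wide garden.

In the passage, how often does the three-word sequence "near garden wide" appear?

2

Scanning the 47 overlapping trigram windows for "near garden wide":
  position 17–19: near garden wide
  position 30–32: near garden wide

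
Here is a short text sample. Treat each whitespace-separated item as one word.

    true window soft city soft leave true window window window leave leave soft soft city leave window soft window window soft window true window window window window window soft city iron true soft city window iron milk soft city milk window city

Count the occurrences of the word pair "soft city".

5

Scanning the 41 overlapping bigram windows for "soft city":
  position 3–4: soft city
  position 14–15: soft city
  position 29–30: soft city
  position 33–34: soft city
  position 38–39: soft city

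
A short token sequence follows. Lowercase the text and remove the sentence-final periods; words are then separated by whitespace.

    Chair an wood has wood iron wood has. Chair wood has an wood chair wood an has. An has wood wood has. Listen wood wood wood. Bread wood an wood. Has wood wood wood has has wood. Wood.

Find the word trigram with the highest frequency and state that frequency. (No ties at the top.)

"has wood wood", 3 times

Trigram frequencies (highest first):
  has wood wood: 3
  an wood has: 2
  wood has wood: 2
  wood wood has: 2
  wood wood wood: 2
  chair an wood: 1
  … (24 more, each ≤ 1)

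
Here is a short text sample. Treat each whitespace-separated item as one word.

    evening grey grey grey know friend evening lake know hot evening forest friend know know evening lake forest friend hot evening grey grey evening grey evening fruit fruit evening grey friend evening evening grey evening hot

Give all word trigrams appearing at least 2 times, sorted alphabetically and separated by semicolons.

Trigram counts meeting the condition (at least 2 times):
  evening grey evening: 2
  evening grey grey: 2

evening grey evening; evening grey grey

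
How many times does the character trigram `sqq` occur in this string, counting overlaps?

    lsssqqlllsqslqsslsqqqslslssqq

Sliding a length-3 window over the 29 characters (27 positions):
  position 4–6: sqq
  position 18–20: sqq
  position 27–29: sqq

3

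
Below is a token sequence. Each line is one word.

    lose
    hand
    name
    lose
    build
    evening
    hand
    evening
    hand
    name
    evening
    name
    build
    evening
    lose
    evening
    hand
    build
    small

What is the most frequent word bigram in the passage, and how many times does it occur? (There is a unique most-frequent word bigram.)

"evening hand", 3 times

Bigram frequencies (highest first):
  evening hand: 3
  hand name: 2
  build evening: 2
  lose hand: 1
  name lose: 1
  lose build: 1
  … (8 more, each ≤ 1)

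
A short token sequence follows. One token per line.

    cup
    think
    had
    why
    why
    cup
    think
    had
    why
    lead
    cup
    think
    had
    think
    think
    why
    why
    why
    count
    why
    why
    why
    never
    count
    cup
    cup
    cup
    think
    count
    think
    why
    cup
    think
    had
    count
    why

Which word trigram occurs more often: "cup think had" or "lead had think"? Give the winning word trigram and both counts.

"cup think had": 4 occurrences
"lead had think": 0 occurrences

"cup think had" (4 vs 0)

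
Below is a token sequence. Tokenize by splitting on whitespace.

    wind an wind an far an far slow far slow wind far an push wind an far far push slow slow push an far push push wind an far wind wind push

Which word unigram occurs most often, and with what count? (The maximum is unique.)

"far", 8 times

Unigram frequencies (highest first):
  far: 8
  wind: 7
  an: 7
  push: 6
  slow: 4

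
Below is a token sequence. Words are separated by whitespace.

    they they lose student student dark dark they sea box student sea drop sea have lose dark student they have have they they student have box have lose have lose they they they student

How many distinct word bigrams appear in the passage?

27

34 tokens → 33 bigram windows in total.
Repeated bigrams (each contributes count−1 duplicates):
  they they: 4
  have lose: 3
  they student: 2
6 duplicate windows → 33 − 6 = 27 distinct.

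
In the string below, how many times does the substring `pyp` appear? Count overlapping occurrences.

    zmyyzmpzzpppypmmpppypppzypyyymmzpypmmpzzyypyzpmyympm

3

Sliding a length-3 window over the 52 characters (50 positions):
  position 12–14: pyp
  position 19–21: pyp
  position 33–35: pyp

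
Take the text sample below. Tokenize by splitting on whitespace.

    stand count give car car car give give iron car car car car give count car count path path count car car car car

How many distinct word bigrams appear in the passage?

24 tokens → 23 bigram windows in total.
Repeated bigrams (each contributes count−1 duplicates):
  car car: 8
  car give: 2
  count car: 2
9 duplicate windows → 23 − 9 = 14 distinct.

14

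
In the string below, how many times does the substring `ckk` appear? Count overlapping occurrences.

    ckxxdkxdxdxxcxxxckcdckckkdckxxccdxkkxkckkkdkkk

2

Sliding a length-3 window over the 46 characters (44 positions):
  position 23–25: ckk
  position 39–41: ckk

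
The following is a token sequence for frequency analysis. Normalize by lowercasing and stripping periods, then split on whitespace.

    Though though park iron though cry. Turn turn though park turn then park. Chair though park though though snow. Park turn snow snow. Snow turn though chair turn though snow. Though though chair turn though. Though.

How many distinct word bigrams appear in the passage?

22

36 tokens → 35 bigram windows in total.
Repeated bigrams (each contributes count−1 duplicates):
  though though: 4
  turn though: 4
  though park: 3
  chair turn: 2
  park turn: 2
  snow snow: 2
  though chair: 2
  though snow: 2
13 duplicate windows → 35 − 13 = 22 distinct.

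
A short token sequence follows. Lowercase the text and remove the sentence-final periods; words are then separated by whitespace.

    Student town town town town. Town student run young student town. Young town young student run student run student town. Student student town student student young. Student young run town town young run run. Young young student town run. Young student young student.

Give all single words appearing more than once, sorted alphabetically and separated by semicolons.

run; student; town; young

Unigram counts meeting the condition (more than once):
  run: 7
  student: 14
  town: 12
  young: 10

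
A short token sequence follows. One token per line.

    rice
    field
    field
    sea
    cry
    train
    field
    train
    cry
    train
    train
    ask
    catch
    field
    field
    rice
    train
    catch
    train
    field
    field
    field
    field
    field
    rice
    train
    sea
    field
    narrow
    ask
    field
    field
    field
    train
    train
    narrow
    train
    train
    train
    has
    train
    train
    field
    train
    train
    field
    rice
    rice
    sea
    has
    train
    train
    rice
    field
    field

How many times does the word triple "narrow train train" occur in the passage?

Scanning the 53 overlapping trigram windows for "narrow train train":
  position 36–38: narrow train train

1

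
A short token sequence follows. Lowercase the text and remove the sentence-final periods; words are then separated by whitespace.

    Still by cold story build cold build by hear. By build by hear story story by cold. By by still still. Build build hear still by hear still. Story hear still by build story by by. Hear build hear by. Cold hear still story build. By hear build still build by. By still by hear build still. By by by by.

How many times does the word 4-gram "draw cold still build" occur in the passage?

Scanning the 58 overlapping 4-gram windows for "draw cold still build":
  (none found)

0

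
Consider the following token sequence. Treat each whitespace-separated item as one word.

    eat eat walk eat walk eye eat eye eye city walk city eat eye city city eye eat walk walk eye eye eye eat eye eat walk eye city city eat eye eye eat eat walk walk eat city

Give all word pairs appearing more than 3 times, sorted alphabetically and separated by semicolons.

Bigram counts meeting the condition (more than 3 times):
  eat eye: 4
  eat walk: 5
  eye eat: 5
  eye eye: 4

eat eye; eat walk; eye eat; eye eye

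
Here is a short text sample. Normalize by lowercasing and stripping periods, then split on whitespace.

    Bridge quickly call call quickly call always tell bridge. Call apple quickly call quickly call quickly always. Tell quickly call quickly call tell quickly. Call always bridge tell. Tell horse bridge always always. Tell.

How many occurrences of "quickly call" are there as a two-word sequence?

7

Scanning the 33 overlapping bigram windows for "quickly call":
  position 2–3: quickly call
  position 5–6: quickly call
  position 12–13: quickly call
  position 14–15: quickly call
  position 19–20: quickly call
  position 21–22: quickly call
  position 24–25: quickly call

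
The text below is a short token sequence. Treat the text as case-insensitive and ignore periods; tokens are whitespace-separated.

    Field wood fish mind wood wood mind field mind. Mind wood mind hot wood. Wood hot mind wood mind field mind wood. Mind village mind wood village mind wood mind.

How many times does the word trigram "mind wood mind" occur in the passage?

Scanning the 28 overlapping trigram windows for "mind wood mind":
  position 10–12: mind wood mind
  position 17–19: mind wood mind
  position 21–23: mind wood mind
  position 28–30: mind wood mind

4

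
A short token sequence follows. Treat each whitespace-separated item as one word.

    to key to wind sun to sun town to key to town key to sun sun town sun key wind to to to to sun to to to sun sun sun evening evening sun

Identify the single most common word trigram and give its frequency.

Trigram frequencies (highest first):
  to to to: 3
  to key to: 2
  to sun sun: 2
  to to sun: 2
  key to wind: 1
  to wind sun: 1
  … (21 more, each ≤ 1)

"to to to", 3 times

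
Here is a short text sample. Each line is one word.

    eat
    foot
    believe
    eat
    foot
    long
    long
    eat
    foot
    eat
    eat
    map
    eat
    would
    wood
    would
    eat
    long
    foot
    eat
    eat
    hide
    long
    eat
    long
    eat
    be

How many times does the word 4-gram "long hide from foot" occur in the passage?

Scanning the 24 overlapping 4-gram windows for "long hide from foot":
  (none found)

0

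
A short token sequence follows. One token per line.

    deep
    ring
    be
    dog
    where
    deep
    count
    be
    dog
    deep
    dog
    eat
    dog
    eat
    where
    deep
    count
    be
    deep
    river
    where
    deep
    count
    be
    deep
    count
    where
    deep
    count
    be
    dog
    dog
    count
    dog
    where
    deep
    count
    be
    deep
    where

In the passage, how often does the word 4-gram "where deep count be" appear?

5

Scanning the 37 overlapping 4-gram windows for "where deep count be":
  position 5–8: where deep count be
  position 15–18: where deep count be
  position 21–24: where deep count be
  position 27–30: where deep count be
  position 35–38: where deep count be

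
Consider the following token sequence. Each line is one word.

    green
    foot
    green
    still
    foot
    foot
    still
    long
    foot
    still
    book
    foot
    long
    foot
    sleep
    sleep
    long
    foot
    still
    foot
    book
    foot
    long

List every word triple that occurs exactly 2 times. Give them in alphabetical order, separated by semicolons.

book foot long; long foot still

Trigram counts meeting the condition (exactly 2 times):
  book foot long: 2
  long foot still: 2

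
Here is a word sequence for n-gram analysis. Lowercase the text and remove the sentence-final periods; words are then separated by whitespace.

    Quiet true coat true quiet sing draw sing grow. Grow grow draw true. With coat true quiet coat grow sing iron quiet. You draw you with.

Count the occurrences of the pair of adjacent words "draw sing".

Scanning the 25 overlapping bigram windows for "draw sing":
  position 7–8: draw sing

1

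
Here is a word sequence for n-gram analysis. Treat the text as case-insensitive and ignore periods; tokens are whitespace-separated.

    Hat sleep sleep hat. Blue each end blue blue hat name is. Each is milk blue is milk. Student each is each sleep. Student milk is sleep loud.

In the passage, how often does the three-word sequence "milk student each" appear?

1

Scanning the 26 overlapping trigram windows for "milk student each":
  position 18–20: milk student each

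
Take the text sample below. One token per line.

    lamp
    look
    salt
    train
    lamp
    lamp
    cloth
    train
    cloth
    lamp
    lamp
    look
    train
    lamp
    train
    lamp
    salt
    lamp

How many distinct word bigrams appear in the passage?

18 tokens → 17 bigram windows in total.
Repeated bigrams (each contributes count−1 duplicates):
  train lamp: 3
  lamp lamp: 2
  lamp look: 2
4 duplicate windows → 17 − 4 = 13 distinct.

13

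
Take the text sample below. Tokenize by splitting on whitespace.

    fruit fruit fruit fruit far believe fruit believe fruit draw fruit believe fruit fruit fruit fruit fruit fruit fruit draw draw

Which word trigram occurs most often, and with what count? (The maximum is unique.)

"fruit fruit fruit", 7 times

Trigram frequencies (highest first):
  fruit fruit fruit: 7
  fruit believe fruit: 2
  fruit fruit far: 1
  fruit far believe: 1
  far believe fruit: 1
  believe fruit believe: 1
  … (6 more, each ≤ 1)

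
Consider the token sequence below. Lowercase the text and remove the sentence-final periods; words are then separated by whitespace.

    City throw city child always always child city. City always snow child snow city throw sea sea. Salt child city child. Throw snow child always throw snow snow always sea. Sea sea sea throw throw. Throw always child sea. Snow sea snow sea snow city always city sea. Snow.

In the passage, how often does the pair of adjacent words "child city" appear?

Scanning the 48 overlapping bigram windows for "child city":
  position 7–8: child city
  position 19–20: child city

2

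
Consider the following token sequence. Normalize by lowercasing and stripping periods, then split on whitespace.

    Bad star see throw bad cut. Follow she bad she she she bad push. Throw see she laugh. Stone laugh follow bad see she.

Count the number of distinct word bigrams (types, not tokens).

24 tokens → 23 bigram windows in total.
Repeated bigrams (each contributes count−1 duplicates):
  see she: 2
  she bad: 2
  she she: 2
3 duplicate windows → 23 − 3 = 20 distinct.

20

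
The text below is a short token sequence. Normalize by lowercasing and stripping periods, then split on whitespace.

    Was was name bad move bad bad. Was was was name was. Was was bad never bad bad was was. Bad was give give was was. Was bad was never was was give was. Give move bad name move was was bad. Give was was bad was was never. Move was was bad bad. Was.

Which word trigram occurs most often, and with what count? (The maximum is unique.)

"was was bad", 6 times

Trigram frequencies (highest first):
  was was bad: 6
  bad bad was: 3
  bad was was: 3
  was was was: 3
  was bad was: 3
  was was name: 2
  … (31 more, each ≤ 2)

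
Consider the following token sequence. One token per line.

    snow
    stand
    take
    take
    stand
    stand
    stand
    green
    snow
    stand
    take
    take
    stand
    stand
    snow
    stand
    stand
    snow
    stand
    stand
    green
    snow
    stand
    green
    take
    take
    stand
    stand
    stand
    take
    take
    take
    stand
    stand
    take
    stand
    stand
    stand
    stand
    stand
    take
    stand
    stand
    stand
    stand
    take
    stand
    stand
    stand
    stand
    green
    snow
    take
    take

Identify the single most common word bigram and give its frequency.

Bigram frequencies (highest first):
  stand stand: 18
  take stand: 7
  stand take: 6
  take take: 6
  snow stand: 5
  stand green: 4
  … (4 more, each ≤ 3)

"stand stand", 18 times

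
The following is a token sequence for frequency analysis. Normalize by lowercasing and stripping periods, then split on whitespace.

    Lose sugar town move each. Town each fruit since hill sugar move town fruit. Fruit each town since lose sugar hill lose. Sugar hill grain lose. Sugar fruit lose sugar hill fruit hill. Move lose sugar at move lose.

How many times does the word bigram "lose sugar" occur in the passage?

6

Scanning the 38 overlapping bigram windows for "lose sugar":
  position 1–2: lose sugar
  position 19–20: lose sugar
  position 22–23: lose sugar
  position 26–27: lose sugar
  position 29–30: lose sugar
  position 35–36: lose sugar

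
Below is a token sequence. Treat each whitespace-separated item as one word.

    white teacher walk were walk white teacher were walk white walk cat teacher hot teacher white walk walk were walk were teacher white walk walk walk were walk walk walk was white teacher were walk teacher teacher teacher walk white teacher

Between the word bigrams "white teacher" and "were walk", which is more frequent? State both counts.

"were walk" (5 vs 4)

"white teacher": 4 occurrences
"were walk": 5 occurrences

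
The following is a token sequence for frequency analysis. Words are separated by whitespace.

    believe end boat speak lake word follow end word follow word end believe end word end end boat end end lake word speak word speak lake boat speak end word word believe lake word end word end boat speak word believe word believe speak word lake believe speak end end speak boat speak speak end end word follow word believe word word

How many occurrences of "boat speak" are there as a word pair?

4

Scanning the 61 overlapping bigram windows for "boat speak":
  position 3–4: boat speak
  position 27–28: boat speak
  position 38–39: boat speak
  position 52–53: boat speak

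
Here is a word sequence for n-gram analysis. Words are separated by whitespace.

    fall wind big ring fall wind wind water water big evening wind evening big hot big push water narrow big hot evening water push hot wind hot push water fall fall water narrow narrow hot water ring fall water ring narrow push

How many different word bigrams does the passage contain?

34

42 tokens → 41 bigram windows in total.
Repeated bigrams (each contributes count−1 duplicates):
  big hot: 2
  fall water: 2
  fall wind: 2
  push water: 2
  ring fall: 2
  water narrow: 2
  water ring: 2
7 duplicate windows → 41 − 7 = 34 distinct.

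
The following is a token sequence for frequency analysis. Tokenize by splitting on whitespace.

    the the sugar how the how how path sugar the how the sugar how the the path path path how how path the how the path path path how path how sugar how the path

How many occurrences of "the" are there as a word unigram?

Scanning the 35 tokens for "the":
  position 1: the
  position 2: the
  position 5: the
  position 10: the
  position 12: the
  position 15: the
  position 16: the
  position 23: the
  position 25: the
  position 34: the

10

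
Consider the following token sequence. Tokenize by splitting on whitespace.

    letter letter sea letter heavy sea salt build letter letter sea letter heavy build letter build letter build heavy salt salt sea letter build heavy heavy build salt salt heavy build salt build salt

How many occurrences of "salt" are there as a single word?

7

Scanning the 34 tokens for "salt":
  position 7: salt
  position 20: salt
  position 21: salt
  position 28: salt
  position 29: salt
  position 32: salt
  position 34: salt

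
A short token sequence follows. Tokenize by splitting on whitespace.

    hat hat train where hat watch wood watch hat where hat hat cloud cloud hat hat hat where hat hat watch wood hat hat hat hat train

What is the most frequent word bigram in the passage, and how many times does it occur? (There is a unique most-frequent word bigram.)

"hat hat", 8 times

Bigram frequencies (highest first):
  hat hat: 8
  where hat: 3
  hat train: 2
  hat watch: 2
  watch wood: 2
  hat where: 2
  … (7 more, each ≤ 1)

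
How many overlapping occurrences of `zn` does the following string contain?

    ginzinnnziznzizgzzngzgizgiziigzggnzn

3

Sliding a length-2 window over the 36 characters (35 positions):
  position 11–12: zn
  position 18–19: zn
  position 35–36: zn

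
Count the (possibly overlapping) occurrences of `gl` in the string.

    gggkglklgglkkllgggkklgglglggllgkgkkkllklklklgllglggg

7

Sliding a length-2 window over the 52 characters (51 positions):
  position 5–6: gl
  position 10–11: gl
  position 23–24: gl
  position 25–26: gl
  position 28–29: gl
  position 45–46: gl
  position 48–49: gl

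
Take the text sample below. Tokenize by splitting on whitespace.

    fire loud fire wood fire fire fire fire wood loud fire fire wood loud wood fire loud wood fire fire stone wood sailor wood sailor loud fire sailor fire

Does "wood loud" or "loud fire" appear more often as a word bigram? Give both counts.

"loud fire" (3 vs 2)

"wood loud": 2 occurrences
"loud fire": 3 occurrences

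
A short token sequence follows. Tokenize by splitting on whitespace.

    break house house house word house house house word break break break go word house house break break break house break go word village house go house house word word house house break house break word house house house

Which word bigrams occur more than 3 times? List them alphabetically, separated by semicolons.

break break; house break; house house; word house

Bigram counts meeting the condition (more than 3 times):
  break break: 4
  house break: 4
  house house: 9
  word house: 4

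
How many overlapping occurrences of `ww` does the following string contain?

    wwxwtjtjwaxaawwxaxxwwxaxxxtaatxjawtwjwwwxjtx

Sliding a length-2 window over the 44 characters (43 positions):
  position 1–2: ww
  position 14–15: ww
  position 20–21: ww
  position 38–39: ww
  position 39–40: ww

5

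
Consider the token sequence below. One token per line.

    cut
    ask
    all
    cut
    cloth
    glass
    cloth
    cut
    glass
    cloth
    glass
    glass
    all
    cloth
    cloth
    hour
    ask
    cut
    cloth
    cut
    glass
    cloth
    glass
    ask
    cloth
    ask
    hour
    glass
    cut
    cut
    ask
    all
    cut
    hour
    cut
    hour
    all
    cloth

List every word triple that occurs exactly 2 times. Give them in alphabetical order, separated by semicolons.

Trigram counts meeting the condition (exactly 2 times):
  ask all cut: 2
  cloth cut glass: 2
  cut ask all: 2
  cut glass cloth: 2
  glass cloth glass: 2

ask all cut; cloth cut glass; cut ask all; cut glass cloth; glass cloth glass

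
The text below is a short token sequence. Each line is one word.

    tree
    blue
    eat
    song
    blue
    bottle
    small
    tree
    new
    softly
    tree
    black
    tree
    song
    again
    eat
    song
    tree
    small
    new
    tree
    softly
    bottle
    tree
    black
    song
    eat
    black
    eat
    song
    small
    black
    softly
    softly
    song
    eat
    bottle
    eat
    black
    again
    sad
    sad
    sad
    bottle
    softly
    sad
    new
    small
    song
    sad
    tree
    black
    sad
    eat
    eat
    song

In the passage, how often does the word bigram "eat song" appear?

4

Scanning the 55 overlapping bigram windows for "eat song":
  position 3–4: eat song
  position 16–17: eat song
  position 29–30: eat song
  position 55–56: eat song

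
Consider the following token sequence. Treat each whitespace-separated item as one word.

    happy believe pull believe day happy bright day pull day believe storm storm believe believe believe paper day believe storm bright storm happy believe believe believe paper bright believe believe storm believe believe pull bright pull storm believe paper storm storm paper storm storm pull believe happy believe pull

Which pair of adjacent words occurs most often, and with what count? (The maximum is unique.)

Bigram frequencies (highest first):
  believe believe: 6
  happy believe: 3
  believe pull: 3
  believe storm: 3
  storm storm: 3
  storm believe: 3
  … (22 more, each ≤ 3)

"believe believe", 6 times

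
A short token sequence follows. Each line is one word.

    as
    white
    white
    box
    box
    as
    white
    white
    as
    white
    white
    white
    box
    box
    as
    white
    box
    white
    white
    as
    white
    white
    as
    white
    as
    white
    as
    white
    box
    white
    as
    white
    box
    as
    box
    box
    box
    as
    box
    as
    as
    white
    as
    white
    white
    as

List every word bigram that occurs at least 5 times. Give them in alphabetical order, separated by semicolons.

as white; box as; white as; white box; white white

Bigram counts meeting the condition (at least 5 times):
  as white: 11
  box as: 5
  white as: 8
  white box: 5
  white white: 7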